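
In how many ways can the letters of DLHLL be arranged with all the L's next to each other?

Treat the 3 copies of L as a single block. The multiset to arrange is then {LLL, D, H}, 3 items in all.
All 3 items are distinct, so there are (3)! = 6 arrangements.

6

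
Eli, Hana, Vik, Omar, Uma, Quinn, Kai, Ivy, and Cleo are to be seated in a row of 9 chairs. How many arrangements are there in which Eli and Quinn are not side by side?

There are 9! = 362880 arrangements in all. If Eli and Quinn are adjacent, merging them into one block gives 2·(8)! = 80640 arrangements.
So 362880 − 80640 = 282240 arrangements keep them apart.

282240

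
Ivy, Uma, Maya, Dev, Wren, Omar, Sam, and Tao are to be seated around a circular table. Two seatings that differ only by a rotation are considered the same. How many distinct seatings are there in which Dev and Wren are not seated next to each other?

Without the restriction there are (7)! = 5040 seatings.
Seatings with Dev beside Wren: treat them as a block with 2 internal orders, giving 2 × (6)! = 1440.
Subtracting, 5040 − 1440 = 3600.

3600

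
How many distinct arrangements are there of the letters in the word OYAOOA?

Letter multiplicities in OYAOOA: A×2, O×3, Y×1.
Dividing 6! = 720 by 3!·2! = 12 for the repeated letters gives 60.

60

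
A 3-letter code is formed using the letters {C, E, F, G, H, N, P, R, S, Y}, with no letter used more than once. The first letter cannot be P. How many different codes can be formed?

648

The first letter has 10−1 = 9 choices (anything except P).
The remaining 2 letters are filled from the other 9 symbols without repetition: 9 × 8 = 72.
Total: 9 × 72 = 648.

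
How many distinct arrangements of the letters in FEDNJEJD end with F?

630

Fix F in the last position and arrange the remaining 7 letters.
Those 7 letters have D appearing twice, E appearing twice, and J appearing twice, giving (7)!/(2!·2!·2!) = 630.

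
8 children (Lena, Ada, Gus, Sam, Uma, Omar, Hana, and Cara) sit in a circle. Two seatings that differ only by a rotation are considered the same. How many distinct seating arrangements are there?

Around a circle, 8 distinct people have 8!/8 = (7)! = 5040 rotationally distinct seatings.

5040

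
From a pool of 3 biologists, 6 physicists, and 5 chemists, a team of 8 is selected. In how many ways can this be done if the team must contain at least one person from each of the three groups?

Total 8-person selections from all 14: C(14,8) = 3003.
Selections missing a whole group: no biologists → C(11,8) = 165; no physicists → C(8,8) = 1; no chemists → C(9,8) = 9.
Add back selections omitting two groups (i.e. drawn from a single group): C(3,8) + C(6,8) + C(5,8) = 0.
By inclusion–exclusion: 3003 − 175 + 0 = 2828.

2828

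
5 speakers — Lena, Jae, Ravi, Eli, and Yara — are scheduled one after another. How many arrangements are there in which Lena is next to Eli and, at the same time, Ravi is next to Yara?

24

Treat {Lena,Eli} as one block (2 orders) and {Ravi,Yara} as another (2 orders).
That leaves 3 units to arrange: 2 × 2 × 3! = 4 × 6 = 24.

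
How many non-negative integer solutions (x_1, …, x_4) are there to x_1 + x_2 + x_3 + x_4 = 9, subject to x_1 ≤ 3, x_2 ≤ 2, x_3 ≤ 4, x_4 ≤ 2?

10

By stars and bars, unrestricted non-negative solutions to x_1+…+x_4 = 9 number C(9+3,3) = 220.
Subtract solutions that violate a single cap (substitute x_i' = x_i − (cap_i+1)): x_1 ≥ 4 gives C(8,3) = 56; x_2 ≥ 3 gives C(9,3) = 84; x_3 ≥ 5 gives C(7,3) = 35; x_4 ≥ 3 gives C(9,3) = 84. Together 259.
Add back pairs where two caps are both exceeded: 10 + 1 + 10 + 4 + 20 + 4 = 49.
By inclusion–exclusion the count is 220 − 259 + 49 = 10.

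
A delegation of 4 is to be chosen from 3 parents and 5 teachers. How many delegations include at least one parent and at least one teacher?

With no constraint there are C(8,4) = 70 possible selections.
Subtract selections that omit an entire group: no parents → C(5,4) = 5; no teachers → C(3,4) = 0.
Both groups omitted at once is impossible, so 70 − 5 = 65.

65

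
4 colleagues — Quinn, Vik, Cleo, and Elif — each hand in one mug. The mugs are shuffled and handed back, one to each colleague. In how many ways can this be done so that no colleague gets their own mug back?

9

Let Aᵢ be the assignments in which colleague i gets their own mug. We want the size of the complement of A₁∪…∪A_4.
By inclusion–exclusion this is Σ_{j=0}^{4} (−1)^j C(4,j)·(4−j)!.
Computing: 24 − 24 + 12 − 4 + 1 = 9.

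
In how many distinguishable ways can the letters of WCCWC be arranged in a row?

10

Letter multiplicities in WCCWC: C×3, W×2.
So there are 5! / (3!·2!) = 10 distinguishable arrangements.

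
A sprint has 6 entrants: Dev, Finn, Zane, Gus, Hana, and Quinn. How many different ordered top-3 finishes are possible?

120

There are 6 choices for 1st place, 5 for 2nd, and 4 for 3rd.
That gives 6 × 5 × 4 = 120.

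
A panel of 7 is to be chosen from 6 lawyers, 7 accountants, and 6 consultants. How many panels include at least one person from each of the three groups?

46165

With no constraint there are C(19,7) = 50388 possible selections.
Selections missing a whole group: no lawyers → C(13,7) = 1716; no accountants → C(12,7) = 792; no consultants → C(13,7) = 1716.
Add back selections omitting two groups (i.e. drawn from a single group): C(6,7) + C(7,7) + C(6,7) = 1.
By inclusion–exclusion: 50388 − 4224 + 1 = 46165.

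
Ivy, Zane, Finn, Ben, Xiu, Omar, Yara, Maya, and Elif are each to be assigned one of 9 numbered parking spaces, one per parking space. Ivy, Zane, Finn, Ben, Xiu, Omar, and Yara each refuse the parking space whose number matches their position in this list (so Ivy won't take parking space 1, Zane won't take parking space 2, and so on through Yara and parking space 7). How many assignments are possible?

Let Aᵢ (for 1 ≤ i ≤ 7) be the placements that put person i in their forbidden parking space. Any j of these fix j positions, leaving (9−j)! ways to fill the rest, and there are C(7,j) ways to pick which j.
By inclusion–exclusion, the number of valid placements is Σ_{j=0}^{7} (−1)^j C(7,j)·(9−j)!.
Computing: 362880 − 282240 + 105840 − 25200 + 4200 − 504 + 42 − 2 = 165016.

165016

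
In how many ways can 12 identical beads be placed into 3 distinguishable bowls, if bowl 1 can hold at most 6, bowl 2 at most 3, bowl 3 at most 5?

Without the upper bounds there are C(14,2) = 91 ways to split 12 among 3 bowls.
Subtract solutions that violate a single cap (substitute x_i' = x_i − (cap_i+1)): x_1 ≥ 7 gives C(7,2) = 21; x_2 ≥ 4 gives C(10,2) = 45; x_3 ≥ 6 gives C(8,2) = 28. Together 94.
Add back pairs where two caps are both exceeded: 3 + 0 + 6 = 9.
By inclusion–exclusion the count is 91 − 94 + 9 = 6.

6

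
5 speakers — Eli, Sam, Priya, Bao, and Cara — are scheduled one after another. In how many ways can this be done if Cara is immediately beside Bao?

Glue Cara and Bao into one block (2 internal orders), leaving 4 units to arrange in a row.
So the count is 2·(4)! = 48.

48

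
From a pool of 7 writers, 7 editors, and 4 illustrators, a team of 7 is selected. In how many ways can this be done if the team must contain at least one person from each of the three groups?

Unrestricted: C(18,7) = 31824 ways to pick any 7 of the 18.
Subtract selections that omit an entire group: no writers → C(11,7) = 330; no editors → C(11,7) = 330; no illustrators → C(14,7) = 3432.
Add back selections omitting two groups (i.e. drawn from a single group): C(7,7) + C(7,7) + C(4,7) = 2.
By inclusion–exclusion: 31824 − 4092 + 2 = 27734.

27734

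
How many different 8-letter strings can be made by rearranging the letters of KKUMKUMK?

420

KKUMKUMK has 8 letters with K appearing 4 times, M appearing twice, and U appearing twice.
Dividing 8! = 40320 by 4!·2!·2! = 96 for the repeated letters gives 420.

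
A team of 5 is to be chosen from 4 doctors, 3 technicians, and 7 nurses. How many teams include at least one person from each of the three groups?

1288

Unrestricted: C(14,5) = 2002 ways to pick any 5 of the 14.
Subtract selections that omit an entire group: no doctors → C(10,5) = 252; no technicians → C(11,5) = 462; no nurses → C(7,5) = 21.
Add back selections omitting two groups (i.e. drawn from a single group): C(4,5) + C(3,5) + C(7,5) = 21.
By inclusion–exclusion: 2002 − 735 + 21 = 1288.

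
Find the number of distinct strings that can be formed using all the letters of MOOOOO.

6

The 6 letters of MOOOOO have repeats: O appearing 5 times.
So there are 6! / (5!) = 6 distinguishable arrangements.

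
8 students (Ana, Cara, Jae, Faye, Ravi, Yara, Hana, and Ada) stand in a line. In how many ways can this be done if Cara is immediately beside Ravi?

Glue Cara and Ravi into one block (2 internal orders), leaving 7 units to arrange in a row.
That gives 2 × 7! = 2 × 5040 = 10080.

10080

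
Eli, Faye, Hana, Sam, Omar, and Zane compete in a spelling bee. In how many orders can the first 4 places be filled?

360

This is an ordered selection of 4 from 6: P(6,4).
That gives 6 × 5 × 4 × 3 = 360.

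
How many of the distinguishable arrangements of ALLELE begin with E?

With the first slot taken by E, it remains to arrange the other 5 letters (ALLLE).
Those 5 letters have L appearing 3 times, giving (5)!/(3!) = 20.

20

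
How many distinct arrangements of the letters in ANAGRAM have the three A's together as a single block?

Treat the 3 copies of A as a single block. The multiset to arrange is then {AAA, G, M, N, R}, 5 items in all.
All 5 items are distinct, so there are (5)! = 120 arrangements.

120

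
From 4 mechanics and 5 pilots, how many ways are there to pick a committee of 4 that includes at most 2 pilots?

81

Split by how many pilots are chosen (0 through 2).
Sum: C(5,0)·C(4,4) + C(5,1)·C(4,3) + C(5,2)·C(4,2) = 1 + 20 + 60 = 81.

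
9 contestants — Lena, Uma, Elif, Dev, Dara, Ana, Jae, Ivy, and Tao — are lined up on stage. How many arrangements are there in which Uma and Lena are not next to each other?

Of the 9! = 362880 arrangements, those with Uma and Lena adjacent number 2 × 8! = 80640 (treat the pair as a block with 2 internal orders).
So 362880 − 80640 = 282240 arrangements keep them apart.

282240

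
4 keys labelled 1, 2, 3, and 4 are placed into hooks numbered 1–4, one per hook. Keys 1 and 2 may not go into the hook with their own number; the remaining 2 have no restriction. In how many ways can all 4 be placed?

14

Let Aᵢ (for i ∈ {1, 2}) be the placements that put key i in its forbidden hook. Any j of these fix j positions, leaving (4−j)! ways to fill the rest, and there are C(2,j) ways to pick which j.
By inclusion–exclusion, the number of valid placements is Σ_{j=0}^{2} (−1)^j C(2,j)·(4−j)!.
Computing: 24 − 12 + 2 = 14.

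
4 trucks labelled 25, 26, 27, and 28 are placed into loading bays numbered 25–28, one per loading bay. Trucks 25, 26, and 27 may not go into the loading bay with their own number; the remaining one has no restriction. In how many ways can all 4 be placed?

Let Aᵢ (for i ∈ {25, 26, 27}) be the placements that put truck i in its forbidden loading bay. Any j of these fix j positions, leaving (4−j)! ways to fill the rest, and there are C(3,j) ways to pick which j.
By inclusion–exclusion, the number of valid placements is Σ_{j=0}^{3} (−1)^j C(3,j)·(4−j)!.
Computing: 24 − 18 + 6 − 1 = 11.

11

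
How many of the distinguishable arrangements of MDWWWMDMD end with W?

With the last slot taken by W, it remains to arrange the other 8 letters (MDWWMDMD).
Those 8 letters have D appearing 3 times, M appearing 3 times, and W appearing twice, giving (8)!/(3!·3!·2!) = 560.

560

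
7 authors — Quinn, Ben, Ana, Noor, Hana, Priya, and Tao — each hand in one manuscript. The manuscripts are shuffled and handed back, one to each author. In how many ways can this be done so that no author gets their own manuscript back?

Count assignments avoiding every fixed point. For any j of the 7 authors fixed to their own manuscript, the other 7−j can be arranged in (7−j)! ways.
By inclusion–exclusion this is Σ_{j=0}^{7} (−1)^j C(7,j)·(7−j)!.
Computing: 5040 − 5040 + 2520 − 840 + 210 − 42 + 7 − 1 = 1854.

1854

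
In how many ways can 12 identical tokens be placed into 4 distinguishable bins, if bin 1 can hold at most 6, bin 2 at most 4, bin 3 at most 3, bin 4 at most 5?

69

Ignoring the caps, the number of non-negative solutions to x_1+…+x_4 = 12 is C(15,3) = 455.
Subtract solutions that violate a single cap (substitute x_i' = x_i − (cap_i+1)): x_1 ≥ 7 gives C(8,3) = 56; x_2 ≥ 5 gives C(10,3) = 120; x_3 ≥ 4 gives C(11,3) = 165; x_4 ≥ 6 gives C(9,3) = 84. Together 425.
Add back pairs where two caps are both exceeded: 1 + 4 + 0 + 20 + 4 + 10 = 39.
By inclusion–exclusion the count is 455 − 425 + 39 = 69.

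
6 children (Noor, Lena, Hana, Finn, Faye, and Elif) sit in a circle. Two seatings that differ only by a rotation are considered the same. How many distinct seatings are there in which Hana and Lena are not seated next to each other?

72

Without the restriction there are (5)! = 120 seatings.
Seatings with Hana beside Lena: treat them as a block with 2 internal orders, giving 2 × (4)! = 48.
Subtracting, 120 − 48 = 72.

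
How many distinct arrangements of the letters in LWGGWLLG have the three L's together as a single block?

60

Treat the 3 copies of L as a single block. The multiset to arrange is then {LLL, G, G, G, W, W}, 6 items in all.
That gives (6)!/(3!·2!) = 60 arrangements.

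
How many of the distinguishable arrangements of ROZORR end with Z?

With the last slot taken by Z, it remains to arrange the other 5 letters (ROORR).
Those 5 letters have O appearing twice and R appearing 3 times, giving (5)!/(3!·2!) = 10.

10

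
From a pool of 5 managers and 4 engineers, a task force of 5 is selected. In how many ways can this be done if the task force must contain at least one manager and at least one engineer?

125

With no constraint there are C(9,5) = 126 possible selections.
Selections missing a whole group: no managers → C(4,5) = 0; no engineers → C(5,5) = 1.
Both groups omitted at once is impossible, so 126 − 1 = 125.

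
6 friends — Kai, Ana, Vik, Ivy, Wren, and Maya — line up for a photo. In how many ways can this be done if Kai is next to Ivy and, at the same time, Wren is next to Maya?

Treat {Kai,Ivy} as one block (2 orders) and {Wren,Maya} as another (2 orders).
That leaves 4 units to arrange: 2 × 2 × 4! = 4 × 24 = 96.

96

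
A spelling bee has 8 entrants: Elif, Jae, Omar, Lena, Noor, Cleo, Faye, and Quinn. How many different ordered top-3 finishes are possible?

This is an ordered selection of 3 from 8: P(8,3).
That gives 8 × 7 × 6 = 336.

336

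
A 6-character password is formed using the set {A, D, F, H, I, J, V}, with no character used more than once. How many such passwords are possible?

5040

This is a permutation of 6 out of 7: P(7,6) = 7!/1!.
7 × 6 × 5 × 4 × 3 × 2 = 5040.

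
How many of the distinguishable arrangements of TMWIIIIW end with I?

With the last slot taken by I, it remains to arrange the other 7 letters (TMWIIIW).
Those 7 letters have I appearing 3 times and W appearing twice, giving (7)!/(3!·2!) = 420.

420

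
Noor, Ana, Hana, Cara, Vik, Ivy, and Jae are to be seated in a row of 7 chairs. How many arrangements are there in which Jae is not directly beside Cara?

3600

There are 7! = 5040 arrangements in all. If Jae and Cara are adjacent, merging them into one block gives 2·(6)! = 1440 arrangements.
So 5040 − 1440 = 3600 arrangements keep them apart.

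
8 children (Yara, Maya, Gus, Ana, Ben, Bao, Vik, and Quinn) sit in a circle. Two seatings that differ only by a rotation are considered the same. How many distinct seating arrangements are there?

Fix one person's seat to break rotational symmetry; the remaining 7 people can be arranged in (7)! = 5040 ways.

5040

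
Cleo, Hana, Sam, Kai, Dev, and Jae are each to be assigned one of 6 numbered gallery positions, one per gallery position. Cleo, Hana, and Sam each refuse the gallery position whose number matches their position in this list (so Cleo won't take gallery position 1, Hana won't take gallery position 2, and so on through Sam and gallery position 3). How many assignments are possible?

426

Let Aᵢ (for i ∈ {1, 2, 3}) be the placements that put person i in their forbidden gallery position. Any j of these fix j positions, leaving (6−j)! ways to fill the rest, and there are C(3,j) ways to pick which j.
By inclusion–exclusion, the number of valid placements is Σ_{j=0}^{3} (−1)^j C(3,j)·(6−j)!.
Computing: 720 − 360 + 72 − 6 = 426.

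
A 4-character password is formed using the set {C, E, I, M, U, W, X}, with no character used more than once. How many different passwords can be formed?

840

With no repetition, fill the 4 characters in order: 7 choices, then 6, down to 4.
7 × 6 × 5 × 4 = 840.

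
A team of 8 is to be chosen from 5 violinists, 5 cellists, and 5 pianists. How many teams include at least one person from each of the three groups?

With no constraint there are C(15,8) = 6435 possible selections.
Subtract selections that omit an entire group: no violinists → C(10,8) = 45; no cellists → C(10,8) = 45; no pianists → C(10,8) = 45.
Add back selections omitting two groups (i.e. drawn from a single group): C(5,8) + C(5,8) + C(5,8) = 0.
By inclusion–exclusion: 6435 − 135 + 0 = 6300.

6300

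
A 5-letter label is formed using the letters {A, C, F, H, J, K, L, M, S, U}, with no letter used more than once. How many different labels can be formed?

Choose and order 5 of the 10 symbols: the first letter has 10 options, the next 9, and so on down to 6.
That product is 10 × 9 × 8 × 7 × 6 = 30240.

30240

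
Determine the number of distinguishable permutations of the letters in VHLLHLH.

The 7 letters of VHLLHLH have repeats: H appearing 3 times and L appearing 3 times.
The number of distinct arrangements is 7!/(3!·3!) = 5040/36 = 140.

140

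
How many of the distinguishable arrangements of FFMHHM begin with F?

30

With the first slot taken by F, it remains to arrange the other 5 letters (FMHHM).
Those 5 letters have H appearing twice and M appearing twice, giving (5)!/(2!·2!) = 30.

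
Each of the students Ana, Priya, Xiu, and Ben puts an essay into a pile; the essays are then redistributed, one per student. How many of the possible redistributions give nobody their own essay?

This is the derangement count D_4: permutations of 4 items with no fixed point.
By inclusion–exclusion this is Σ_{j=0}^{4} (−1)^j C(4,j)·(4−j)!.
Computing: 24 − 24 + 12 − 4 + 1 = 9.

9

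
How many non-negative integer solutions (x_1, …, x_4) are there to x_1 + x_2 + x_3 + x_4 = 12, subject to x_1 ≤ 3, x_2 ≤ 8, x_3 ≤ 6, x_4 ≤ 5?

Ignoring the caps, the number of non-negative solutions to x_1+…+x_4 = 12 is C(15,3) = 455.
Subtract solutions that violate a single cap (substitute x_i' = x_i − (cap_i+1)): x_1 ≥ 4 gives C(11,3) = 165; x_2 ≥ 9 gives C(6,3) = 20; x_3 ≥ 7 gives C(8,3) = 56; x_4 ≥ 6 gives C(9,3) = 84. Together 325.
Add back pairs where two caps are both exceeded: 0 + 4 + 10 + 0 + 0 + 0 = 14.
By inclusion–exclusion the count is 455 − 325 + 14 = 144.

144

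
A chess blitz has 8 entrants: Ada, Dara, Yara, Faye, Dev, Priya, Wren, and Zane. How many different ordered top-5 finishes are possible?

6720

There are 8 choices for 1st place, 7 for 2nd, and so on down to 4 for position 5.
That gives 8 × 7 × 6 × 5 × 4 = 6720.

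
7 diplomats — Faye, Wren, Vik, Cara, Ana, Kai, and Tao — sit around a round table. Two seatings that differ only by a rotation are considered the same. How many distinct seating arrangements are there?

720

Around a circle, 7 distinct people have 7!/7 = (6)! = 720 rotationally distinct seatings.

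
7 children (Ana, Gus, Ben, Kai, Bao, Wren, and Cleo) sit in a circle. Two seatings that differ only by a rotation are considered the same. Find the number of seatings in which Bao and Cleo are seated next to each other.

Treat {Bao, Cleo} as one unit (2 internal orders) and seat the resulting 6 units around the table: (5)! circular arrangements.
So 2 × (5)! = 2 × 120 = 240.

240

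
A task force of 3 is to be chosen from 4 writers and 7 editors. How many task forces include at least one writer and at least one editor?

126

Unrestricted: C(11,3) = 165 ways to pick any 3 of the 11.
Subtract selections that omit an entire group: no writers → C(7,3) = 35; no editors → C(4,3) = 4.
Both groups omitted at once is impossible, so 165 − 39 = 126.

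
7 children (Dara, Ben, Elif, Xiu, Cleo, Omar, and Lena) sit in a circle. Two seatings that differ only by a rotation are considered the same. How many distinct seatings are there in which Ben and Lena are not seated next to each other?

Without the restriction there are (6)! = 720 seatings.
Those with Ben next to Lena: fuse the pair into one unit and seat 6 units around a circle — 2·(5)! = 240.
Subtracting, 720 − 240 = 480.

480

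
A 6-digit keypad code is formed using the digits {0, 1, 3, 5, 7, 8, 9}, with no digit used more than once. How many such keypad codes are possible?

With no repetition, fill the 6 digits in order: 7 choices, then 6, down to 2.
7 × 6 × 5 × 4 × 3 × 2 = 5040.

5040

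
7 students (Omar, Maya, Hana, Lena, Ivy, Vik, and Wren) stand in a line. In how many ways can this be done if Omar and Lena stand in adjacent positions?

Glue Omar and Lena into one block (2 internal orders), leaving 6 units to arrange in a row.
That gives 2 × 6! = 2 × 720 = 1440.

1440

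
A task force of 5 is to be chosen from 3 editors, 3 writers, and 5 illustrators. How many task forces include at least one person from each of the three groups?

345

With no constraint there are C(11,5) = 462 possible selections.
Selections missing a whole group: no editors → C(8,5) = 56; no writers → C(8,5) = 56; no illustrators → C(6,5) = 6.
Add back selections omitting two groups (i.e. drawn from a single group): C(3,5) + C(3,5) + C(5,5) = 1.
By inclusion–exclusion: 462 − 118 + 1 = 345.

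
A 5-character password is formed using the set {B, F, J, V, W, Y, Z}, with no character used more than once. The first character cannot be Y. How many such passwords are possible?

2160

The first character has 7−1 = 6 choices (anything except Y).
The remaining 4 characters are filled from the other 6 symbols without repetition: 6 × 5 × 4 × 3 = 360.
Total: 6 × 360 = 2160.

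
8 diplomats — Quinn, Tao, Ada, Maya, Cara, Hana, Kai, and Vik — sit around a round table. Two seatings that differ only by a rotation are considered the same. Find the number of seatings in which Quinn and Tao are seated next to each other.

1440

Glue Quinn and Tao into a block (2 internal orders). Seating 7 units around a circle gives (6)! arrangements.
So 2 × (6)! = 2 × 720 = 1440.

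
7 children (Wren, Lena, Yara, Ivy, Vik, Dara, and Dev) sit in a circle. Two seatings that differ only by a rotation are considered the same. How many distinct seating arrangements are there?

Fix one person's seat to break rotational symmetry; the remaining 6 people can be arranged in (6)! = 720 ways.

720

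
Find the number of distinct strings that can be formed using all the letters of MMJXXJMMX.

The 9 letters of MMJXXJMMX have repeats: J appearing twice, M appearing 4 times, and X appearing 3 times.
So there are 9! / (4!·3!·2!) = 1260 distinguishable arrangements.

1260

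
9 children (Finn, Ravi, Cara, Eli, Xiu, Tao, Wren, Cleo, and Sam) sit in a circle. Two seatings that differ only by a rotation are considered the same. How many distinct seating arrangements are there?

Seat Finn anywhere (absorbing the rotational symmetry), then permute the other 8: (8)! = 40320.

40320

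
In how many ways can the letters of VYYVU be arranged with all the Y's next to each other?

Treat the 2 copies of Y as a single block. The multiset to arrange is then {YY, U, V, V}, 4 items in all.
That gives (4)!/(2!) = 12 arrangements.

12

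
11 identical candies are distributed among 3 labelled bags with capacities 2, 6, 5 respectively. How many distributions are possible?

6

By stars and bars, unrestricted non-negative solutions to x_1+…+x_3 = 11 number C(11+2,2) = 78.
Subtract solutions that violate a single cap (substitute x_i' = x_i − (cap_i+1)): x_1 ≥ 3 gives C(10,2) = 45; x_2 ≥ 7 gives C(6,2) = 15; x_3 ≥ 6 gives C(7,2) = 21. Together 81.
Add back pairs where two caps are both exceeded: 3 + 6 + 0 = 9.
By inclusion–exclusion the count is 78 − 81 + 9 = 6.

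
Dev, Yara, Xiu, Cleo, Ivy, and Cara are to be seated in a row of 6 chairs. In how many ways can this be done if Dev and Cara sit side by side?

240

Place the 4 others and the Dev-Cara pair as 5 objects in a line; the pair has 2 internal arrangements.
That gives 2 × 5! = 2 × 120 = 240.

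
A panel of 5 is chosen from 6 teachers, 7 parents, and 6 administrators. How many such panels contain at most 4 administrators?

11622

Split by how many administrators are chosen (0 through 4).
Sum: C(6,0)·C(13,5) + C(6,1)·C(13,4) + C(6,2)·C(13,3) + C(6,3)·C(13,2) + C(6,4)·C(13,1) = 1287 + 4290 + 4290 + 1560 + 195 = 11622.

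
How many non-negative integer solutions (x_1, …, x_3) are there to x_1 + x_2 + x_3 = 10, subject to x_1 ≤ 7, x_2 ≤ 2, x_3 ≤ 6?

Ignoring the caps, the number of non-negative solutions to x_1+…+x_3 = 10 is C(12,2) = 66.
Subtract solutions that violate a single cap (substitute x_i' = x_i − (cap_i+1)): x_1 ≥ 8 gives C(4,2) = 6; x_2 ≥ 3 gives C(9,2) = 36; x_3 ≥ 7 gives C(5,2) = 10. Together 52.
Add back pairs where two caps are both exceeded: 0 + 0 + 1 = 1.
By inclusion–exclusion the count is 66 − 52 + 1 = 15.

15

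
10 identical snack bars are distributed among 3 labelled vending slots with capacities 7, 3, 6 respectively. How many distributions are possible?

22

By stars and bars, unrestricted non-negative solutions to x_1+…+x_3 = 10 number C(10+2,2) = 66.
Subtract solutions that violate a single cap (substitute x_i' = x_i − (cap_i+1)): x_1 ≥ 8 gives C(4,2) = 6; x_2 ≥ 4 gives C(8,2) = 28; x_3 ≥ 7 gives C(5,2) = 10. Together 44.
No two caps can be exceeded simultaneously, so the pair terms are all 0.
By inclusion–exclusion the count is 66 − 44 + 0 = 22.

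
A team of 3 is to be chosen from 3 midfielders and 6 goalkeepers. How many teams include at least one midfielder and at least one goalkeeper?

With no constraint there are C(9,3) = 84 possible selections.
Selections missing a whole group: no midfielders → C(6,3) = 20; no goalkeepers → C(3,3) = 1.
Both groups omitted at once is impossible, so 84 − 21 = 63.

63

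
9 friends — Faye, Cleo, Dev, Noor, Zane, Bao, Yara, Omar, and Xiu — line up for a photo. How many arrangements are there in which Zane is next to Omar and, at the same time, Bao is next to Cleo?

Treat {Zane,Omar} as one block (2 orders) and {Bao,Cleo} as another (2 orders).
That leaves 7 units to arrange: 2 × 2 × 7! = 4 × 5040 = 20160.

20160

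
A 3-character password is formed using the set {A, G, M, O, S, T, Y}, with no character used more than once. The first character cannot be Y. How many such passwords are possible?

The first character has 7−1 = 6 choices (anything except Y).
The remaining 2 characters are filled from the other 6 symbols without repetition: 6 × 5 = 30.
Total: 6 × 30 = 180.

180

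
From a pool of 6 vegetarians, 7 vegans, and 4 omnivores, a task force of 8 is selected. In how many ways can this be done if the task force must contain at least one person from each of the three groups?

Unrestricted: C(17,8) = 24310 ways to pick any 8 of the 17.
Subtract selections that omit an entire group: no vegetarians → C(11,8) = 165; no vegans → C(10,8) = 45; no omnivores → C(13,8) = 1287.
Add back selections omitting two groups (i.e. drawn from a single group): C(6,8) + C(7,8) + C(4,8) = 0.
By inclusion–exclusion: 24310 − 1497 + 0 = 22813.

22813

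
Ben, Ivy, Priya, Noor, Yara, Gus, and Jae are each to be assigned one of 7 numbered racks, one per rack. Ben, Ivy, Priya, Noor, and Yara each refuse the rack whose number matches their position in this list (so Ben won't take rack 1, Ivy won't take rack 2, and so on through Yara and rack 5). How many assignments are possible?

2428

Let Aᵢ (for 1 ≤ i ≤ 5) be the placements that put person i in their forbidden rack. Any j of these fix j positions, leaving (7−j)! ways to fill the rest, and there are C(5,j) ways to pick which j.
By inclusion–exclusion, the number of valid placements is Σ_{j=0}^{5} (−1)^j C(5,j)·(7−j)!.
Computing: 5040 − 3600 + 1200 − 240 + 30 − 2 = 2428.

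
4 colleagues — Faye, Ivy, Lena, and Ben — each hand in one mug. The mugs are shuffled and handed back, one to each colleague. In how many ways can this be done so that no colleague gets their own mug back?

9

Count assignments avoiding every fixed point. For any j of the 4 colleagues fixed to their own mug, the other 4−j can be arranged in (4−j)! ways.
By inclusion–exclusion this is Σ_{j=0}^{4} (−1)^j C(4,j)·(4−j)!.
Computing: 24 − 24 + 12 − 4 + 1 = 9.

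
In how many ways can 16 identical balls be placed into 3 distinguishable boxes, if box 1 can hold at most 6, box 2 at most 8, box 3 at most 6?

15

Without the upper bounds there are C(18,2) = 153 ways to split 16 among 3 boxes.
Subtract solutions that violate a single cap (substitute x_i' = x_i − (cap_i+1)): x_1 ≥ 7 gives C(11,2) = 55; x_2 ≥ 9 gives C(9,2) = 36; x_3 ≥ 7 gives C(11,2) = 55. Together 146.
Add back pairs where two caps are both exceeded: 1 + 6 + 1 = 8.
By inclusion–exclusion the count is 153 − 146 + 8 = 15.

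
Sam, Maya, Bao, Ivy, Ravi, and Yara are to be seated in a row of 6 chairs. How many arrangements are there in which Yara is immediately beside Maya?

Treat {Yara, Maya} as a single unit. There are 5 units to order, and the pair itself can be ordered 2 ways.
That gives 2 × 5! = 2 × 120 = 240.

240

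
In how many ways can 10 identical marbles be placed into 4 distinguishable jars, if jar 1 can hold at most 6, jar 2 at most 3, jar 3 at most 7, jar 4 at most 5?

Ignoring the caps, the number of non-negative solutions to x_1+…+x_4 = 10 is C(13,3) = 286.
Subtract solutions that violate a single cap (substitute x_i' = x_i − (cap_i+1)): x_1 ≥ 7 gives C(6,3) = 20; x_2 ≥ 4 gives C(9,3) = 84; x_3 ≥ 8 gives C(5,3) = 10; x_4 ≥ 6 gives C(7,3) = 35. Together 149.
Add back pairs where two caps are both exceeded: 0 + 0 + 0 + 0 + 1 + 0 = 1.
By inclusion–exclusion the count is 286 − 149 + 1 = 138.

138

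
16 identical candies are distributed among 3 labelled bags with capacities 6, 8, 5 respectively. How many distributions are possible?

By stars and bars, unrestricted non-negative solutions to x_1+…+x_3 = 16 number C(16+2,2) = 153.
Subtract solutions that violate a single cap (substitute x_i' = x_i − (cap_i+1)): x_1 ≥ 7 gives C(11,2) = 55; x_2 ≥ 9 gives C(9,2) = 36; x_3 ≥ 6 gives C(12,2) = 66. Together 157.
Add back pairs where two caps are both exceeded: 1 + 10 + 3 = 14.
By inclusion–exclusion the count is 153 − 157 + 14 = 10.

10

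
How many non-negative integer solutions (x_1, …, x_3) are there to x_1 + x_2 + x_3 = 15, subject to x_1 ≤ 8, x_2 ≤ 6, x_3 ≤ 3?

6

By stars and bars, unrestricted non-negative solutions to x_1+…+x_3 = 15 number C(15+2,2) = 136.
Subtract solutions that violate a single cap (substitute x_i' = x_i − (cap_i+1)): x_1 ≥ 9 gives C(8,2) = 28; x_2 ≥ 7 gives C(10,2) = 45; x_3 ≥ 4 gives C(13,2) = 78. Together 151.
Add back pairs where two caps are both exceeded: 0 + 6 + 15 = 21.
By inclusion–exclusion the count is 136 − 151 + 21 = 6.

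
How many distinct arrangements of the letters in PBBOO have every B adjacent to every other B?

12

Treat the 2 copies of B as a single block. The multiset to arrange is then {BB, O, O, P}, 4 items in all.
That gives (4)!/(2!) = 12 arrangements.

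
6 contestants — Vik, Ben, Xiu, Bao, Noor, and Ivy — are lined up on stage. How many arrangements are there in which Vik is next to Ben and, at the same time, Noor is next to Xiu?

Treat {Vik,Ben} as one block (2 orders) and {Noor,Xiu} as another (2 orders).
That leaves 4 units to arrange: 2 × 2 × 4! = 4 × 24 = 96.

96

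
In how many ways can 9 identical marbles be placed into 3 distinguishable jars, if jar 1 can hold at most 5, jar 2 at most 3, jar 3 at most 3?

By stars and bars, unrestricted non-negative solutions to x_1+…+x_3 = 9 number C(9+2,2) = 55.
Subtract solutions that violate a single cap (substitute x_i' = x_i − (cap_i+1)): x_1 ≥ 6 gives C(5,2) = 10; x_2 ≥ 4 gives C(7,2) = 21; x_3 ≥ 4 gives C(7,2) = 21. Together 52.
Add back pairs where two caps are both exceeded: 0 + 0 + 3 = 3.
By inclusion–exclusion the count is 55 − 52 + 3 = 6.

6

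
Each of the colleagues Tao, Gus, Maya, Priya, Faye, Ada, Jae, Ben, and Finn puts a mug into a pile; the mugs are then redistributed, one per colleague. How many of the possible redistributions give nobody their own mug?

This is the derangement count D_9: permutations of 9 items with no fixed point.
By inclusion–exclusion this is Σ_{j=0}^{9} (−1)^j C(9,j)·(9−j)!.
Computing: 362880 − 362880 + 181440 − 60480 + 15120 − 3024 + 504 − 72 + 9 − 1 = 133496.

133496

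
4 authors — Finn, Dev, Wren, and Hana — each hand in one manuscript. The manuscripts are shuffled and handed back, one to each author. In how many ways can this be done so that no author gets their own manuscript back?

9

Let Aᵢ be the assignments in which author i gets their own manuscript. We want the size of the complement of A₁∪…∪A_4.
By inclusion–exclusion this is Σ_{j=0}^{4} (−1)^j C(4,j)·(4−j)!.
Computing: 24 − 24 + 12 − 4 + 1 = 9.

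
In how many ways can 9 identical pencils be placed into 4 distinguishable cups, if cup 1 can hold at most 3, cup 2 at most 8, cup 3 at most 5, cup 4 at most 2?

Without the upper bounds there are C(12,3) = 220 ways to split 9 among 4 cups.
Subtract solutions that violate a single cap (substitute x_i' = x_i − (cap_i+1)): x_1 ≥ 4 gives C(8,3) = 56; x_2 ≥ 9 gives C(3,3) = 1; x_3 ≥ 6 gives C(6,3) = 20; x_4 ≥ 3 gives C(9,3) = 84. Together 161.
Add back pairs where two caps are both exceeded: 0 + 0 + 10 + 0 + 0 + 1 = 11.
By inclusion–exclusion the count is 220 − 161 + 11 = 70.

70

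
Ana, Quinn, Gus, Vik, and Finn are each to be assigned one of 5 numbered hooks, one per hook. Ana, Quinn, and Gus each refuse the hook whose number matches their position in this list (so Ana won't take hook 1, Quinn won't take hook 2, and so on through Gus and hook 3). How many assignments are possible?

64

Let Aᵢ (for i ∈ {1, 2, 3}) be the placements that put person i in their forbidden hook. Any j of these fix j positions, leaving (5−j)! ways to fill the rest, and there are C(3,j) ways to pick which j.
By inclusion–exclusion, the number of valid placements is Σ_{j=0}^{3} (−1)^j C(3,j)·(5−j)!.
Computing: 120 − 72 + 18 − 2 = 64.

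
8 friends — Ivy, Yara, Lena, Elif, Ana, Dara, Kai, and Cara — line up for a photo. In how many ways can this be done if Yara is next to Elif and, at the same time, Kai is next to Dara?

2880

Treat {Yara,Elif} as one block (2 orders) and {Kai,Dara} as another (2 orders).
That leaves 6 units to arrange: 2 × 2 × 6! = 4 × 720 = 2880.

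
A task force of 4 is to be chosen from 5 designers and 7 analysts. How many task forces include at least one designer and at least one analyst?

455

Unrestricted: C(12,4) = 495 ways to pick any 4 of the 12.
Subtract selections that omit an entire group: no designers → C(7,4) = 35; no analysts → C(5,4) = 5.
Both groups omitted at once is impossible, so 495 − 40 = 455.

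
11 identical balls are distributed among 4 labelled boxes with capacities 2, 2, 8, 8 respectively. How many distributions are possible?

70

Without the upper bounds there are C(14,3) = 364 ways to split 11 among 4 boxes.
Subtract solutions that violate a single cap (substitute x_i' = x_i − (cap_i+1)): x_1 ≥ 3 gives C(11,3) = 165; x_2 ≥ 3 gives C(11,3) = 165; x_3 ≥ 9 gives C(5,3) = 10; x_4 ≥ 9 gives C(5,3) = 10. Together 350.
Add back pairs where two caps are both exceeded: 56 + 0 + 0 + 0 + 0 + 0 = 56.
By inclusion–exclusion the count is 364 − 350 + 56 = 70.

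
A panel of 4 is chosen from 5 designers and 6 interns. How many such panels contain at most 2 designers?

Split by how many designers are chosen (0 through 2).
Sum: C(5,0)·C(6,4) + C(5,1)·C(6,3) + C(5,2)·C(6,2) = 15 + 100 + 150 = 265.

265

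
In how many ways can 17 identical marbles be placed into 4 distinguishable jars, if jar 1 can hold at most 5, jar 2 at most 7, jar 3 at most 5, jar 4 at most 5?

56

Without the upper bounds there are C(20,3) = 1140 ways to split 17 among 4 jars.
Subtract solutions that violate a single cap (substitute x_i' = x_i − (cap_i+1)): x_1 ≥ 6 gives C(14,3) = 364; x_2 ≥ 8 gives C(12,3) = 220; x_3 ≥ 6 gives C(14,3) = 364; x_4 ≥ 6 gives C(14,3) = 364. Together 1312.
Add back pairs where two caps are both exceeded: 20 + 56 + 56 + 20 + 20 + 56 = 228.
By inclusion–exclusion the count is 1140 − 1312 + 228 = 56.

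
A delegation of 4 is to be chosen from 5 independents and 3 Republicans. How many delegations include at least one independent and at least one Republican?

65

Unrestricted: C(8,4) = 70 ways to pick any 4 of the 8.
Selections missing a whole group: no independents → C(3,4) = 0; no Republicans → C(5,4) = 5.
Both groups omitted at once is impossible, so 70 − 5 = 65.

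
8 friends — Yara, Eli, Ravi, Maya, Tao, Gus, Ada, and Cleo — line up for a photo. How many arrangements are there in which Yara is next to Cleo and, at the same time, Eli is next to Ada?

2880

Treat {Yara,Cleo} as one block (2 orders) and {Eli,Ada} as another (2 orders).
That leaves 6 units to arrange: 2 × 2 × 6! = 4 × 720 = 2880.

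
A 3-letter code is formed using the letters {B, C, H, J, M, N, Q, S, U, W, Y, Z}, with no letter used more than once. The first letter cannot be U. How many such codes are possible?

1210

The first letter has 12−1 = 11 choices (anything except U).
The remaining 2 letters are filled from the other 11 symbols without repetition: 11 × 10 = 110.
Total: 11 × 110 = 1210.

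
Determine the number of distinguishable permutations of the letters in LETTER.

LETTER has 6 letters with E appearing twice and T appearing twice.
The number of distinct arrangements is 6!/(2!·2!) = 720/4 = 180.

180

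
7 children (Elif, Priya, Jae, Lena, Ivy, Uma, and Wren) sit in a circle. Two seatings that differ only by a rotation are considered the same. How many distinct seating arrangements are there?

720

Fix one person's seat to break rotational symmetry; the remaining 6 people can be arranged in (6)! = 720 ways.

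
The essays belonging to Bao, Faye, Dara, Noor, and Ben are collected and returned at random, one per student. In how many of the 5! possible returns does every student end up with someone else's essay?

Let Aᵢ be the assignments in which student i gets their own essay. We want the size of the complement of A₁∪…∪A_5.
By inclusion–exclusion this is Σ_{j=0}^{5} (−1)^j C(5,j)·(5−j)!.
Computing: 120 − 120 + 60 − 20 + 5 − 1 = 44.

44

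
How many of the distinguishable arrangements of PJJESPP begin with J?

120

With the first slot taken by J, it remains to arrange the other 6 letters (PJESPP).
Those 6 letters have P appearing 3 times, giving (6)!/(3!) = 120.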